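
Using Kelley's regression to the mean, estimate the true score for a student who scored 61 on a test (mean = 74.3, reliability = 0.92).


T_est = rxx * X + (1 - rxx) * mean
T_est = 0.92 * 61 + 0.08 * 74.3
T_est = 56.12 + 5.944
T_est = 62.064

62.064


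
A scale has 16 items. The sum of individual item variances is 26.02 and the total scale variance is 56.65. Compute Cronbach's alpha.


alpha = (k/(k-1)) * (1 - sum(si^2)/s_total^2)
= (16/15) * (1 - 26.02/56.65)
alpha = 0.5767

0.5767


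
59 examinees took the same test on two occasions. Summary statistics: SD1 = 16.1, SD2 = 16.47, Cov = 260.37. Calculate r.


r = cov(X,Y) / (SD_X * SD_Y)
r = 260.37 / (16.1 * 16.47)
r = 260.37 / 265.167
r = 0.9819

0.9819


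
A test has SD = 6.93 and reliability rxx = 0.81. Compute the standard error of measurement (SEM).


SEM = SD * sqrt(1 - rxx)
SEM = 6.93 * sqrt(1 - 0.81)
SEM = 6.93 * sqrt(0.19) = 6.93 * 0.43589
SEM = 3.0207

3.0207


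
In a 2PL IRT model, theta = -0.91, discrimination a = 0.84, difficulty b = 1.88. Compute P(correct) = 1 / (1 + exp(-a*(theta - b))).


a*(theta - b) = 0.84 * (-0.91 - 1.88) = -2.3436
exp(--2.3436) = 10.4187
P = 1 / (1 + 10.4187)
P = 0.0876

0.0876


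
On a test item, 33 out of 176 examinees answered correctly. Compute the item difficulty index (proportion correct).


Item difficulty p = number correct / total examinees
p = 33 / 176
p = 0.1875

0.1875


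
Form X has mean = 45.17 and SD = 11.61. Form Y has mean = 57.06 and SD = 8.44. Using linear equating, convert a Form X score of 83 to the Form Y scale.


slope = SD_Y / SD_X = 8.44 / 11.61 ~ 0.727
intercept = mean_Y - slope * mean_X = 57.06 - (8.44 / 11.61) * 45.17 ~ 24.2232
Y = slope * X + intercept. To avoid rounding drift from the rounded slope/intercept, evaluate the equivalent form Y = mean_Y + SD_Y * (X - mean_X) / SD_X at full precision:
Y = 57.06 + 8.44 * (83 - 45.17) / 11.61
Y = 57.06 + 8.44 * 37.83 / 11.61
Y = 57.06 + 319.2852 / 11.61
Y = 57.06 + 27.5009
Y = 84.5609

84.5609


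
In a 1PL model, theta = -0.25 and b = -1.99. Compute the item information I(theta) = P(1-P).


P = 1/(1+exp(-(-0.25--1.99))) = 0.8507
I = P*(1-P) = 0.8507 * 0.1493
I = 0.127

0.127


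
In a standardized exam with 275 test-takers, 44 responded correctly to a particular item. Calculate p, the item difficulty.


Item difficulty p = number correct / total examinees
p = 44 / 275
p = 0.16

0.16


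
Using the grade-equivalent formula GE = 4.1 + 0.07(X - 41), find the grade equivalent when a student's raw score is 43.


raw - median = 43 - 41 = 2
slope * diff = 0.07 * 2 = 0.14
GE = 4.1 + 0.14
GE = 4.24

4.24


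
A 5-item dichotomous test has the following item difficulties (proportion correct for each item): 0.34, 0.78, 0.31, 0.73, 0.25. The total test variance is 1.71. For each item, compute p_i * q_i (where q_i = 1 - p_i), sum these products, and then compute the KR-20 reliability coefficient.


For each item, compute p_i * q_i:
  Item 1: 0.34 * 0.66 = 0.2244
  Item 2: 0.78 * 0.22 = 0.1716
  Item 3: 0.31 * 0.69 = 0.2139
  Item 4: 0.73 * 0.27 = 0.1971
  Item 5: 0.25 * 0.75 = 0.1875
Sum(p_i * q_i) = 0.2244 + 0.1716 + 0.2139 + 0.1971 + 0.1875 = 0.9945
KR-20 = (k/(k-1)) * (1 - Sum(p_i*q_i) / Var_total)
= (5/4) * (1 - 0.9945/1.71)
= 1.25 * 0.4184
KR-20 = 0.523

0.523


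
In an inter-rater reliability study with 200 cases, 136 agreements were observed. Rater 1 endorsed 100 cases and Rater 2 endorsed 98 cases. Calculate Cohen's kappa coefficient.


P_o = 136/200 = 0.68
P_e = (100*98 + 100*102) / 40000 = 0.5
kappa = (P_o - P_e) / (1 - P_e)
kappa = (0.68 - 0.5) / (1 - 0.5)
kappa = 0.36

0.36


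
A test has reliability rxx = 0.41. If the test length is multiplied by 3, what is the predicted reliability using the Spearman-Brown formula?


r_new = (n * rxx) / (1 + (n-1) * rxx)
r_new = (3 * 0.41) / (1 + 2 * 0.41)
r_new = 1.23 / 1.82
r_new = 0.6758

0.6758


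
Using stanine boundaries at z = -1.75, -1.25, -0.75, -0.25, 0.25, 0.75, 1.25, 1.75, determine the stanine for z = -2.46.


Stanine boundaries: [-1.75, -1.25, -0.75, -0.25, 0.25, 0.75, 1.25, 1.75]
z = -2.46
Check each boundary:
  z < -1.75
  z < -1.25
  z < -0.75
  z < -0.25
  z < 0.25
  z < 0.75
  z < 1.25
  z < 1.75
Highest qualifying boundary gives stanine = 1

1


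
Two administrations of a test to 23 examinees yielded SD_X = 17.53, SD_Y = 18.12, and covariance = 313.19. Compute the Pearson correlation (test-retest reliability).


r = cov(X,Y) / (SD_X * SD_Y)
r = 313.19 / (17.53 * 18.12)
r = 313.19 / 317.6436
r = 0.986

0.986


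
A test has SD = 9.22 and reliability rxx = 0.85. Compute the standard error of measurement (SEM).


SEM = SD * sqrt(1 - rxx)
SEM = 9.22 * sqrt(1 - 0.85)
SEM = 9.22 * sqrt(0.15) = 9.22 * 0.387298
SEM = 3.5709

3.5709


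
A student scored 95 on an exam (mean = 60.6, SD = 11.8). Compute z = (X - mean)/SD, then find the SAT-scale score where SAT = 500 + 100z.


z = (X - mean) / SD = (95 - 60.6) / 11.8
z = 34.4 / 11.8
z = 2.9153
SAT-scale = SAT = 500 + 100z
Carry z at full precision (z = 34.4 / 11.8) into the conversion:
SAT-scale = 500 + 100 * (34.4 / 11.8) = 500 + 3440 / 11.8
SAT-scale = 500 + 291.5254
SAT-scale = 791.5254

791.5254


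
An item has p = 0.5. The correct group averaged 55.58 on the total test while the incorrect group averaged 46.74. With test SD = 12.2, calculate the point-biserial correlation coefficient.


q = 1 - p = 0.5
rpb = ((M1 - M0) / SD) * sqrt(p * q)
rpb = ((55.58 - 46.74) / 12.2) * sqrt(0.5 * 0.5)
rpb = 0.3623

0.3623


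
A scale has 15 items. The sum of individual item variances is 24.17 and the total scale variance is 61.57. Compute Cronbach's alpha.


alpha = (k/(k-1)) * (1 - sum(si^2)/s_total^2)
= (15/14) * (1 - 24.17/61.57)
alpha = 0.6508

0.6508


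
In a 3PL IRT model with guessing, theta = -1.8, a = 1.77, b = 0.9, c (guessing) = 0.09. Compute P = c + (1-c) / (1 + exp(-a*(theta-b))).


logit = 1.77*(-1.8 - 0.9) = -4.779
P* = 1/(1 + exp(--4.779)) = 0.0083
P = 0.09 + (1 - 0.09) * 0.0083
P = 0.0976

0.0976


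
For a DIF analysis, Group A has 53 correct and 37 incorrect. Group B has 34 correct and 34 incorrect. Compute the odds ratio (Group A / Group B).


Odds_A = 53/37 = 1.4324
Odds_B = 34/34 = 1.0
OR = Odds_A / Odds_B = 1.4324 / 1.0
Exactly, OR = (53 * 34) / (37 * 34) = 1802 / 1258
OR = 1.4324

1.4324


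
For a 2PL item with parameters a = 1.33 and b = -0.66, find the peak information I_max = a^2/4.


For 2PL, max info at theta = b = -0.66
I_max = a^2 / 4 = 1.33^2 / 4
= 1.7689 / 4
I_max = 0.4422

0.4422


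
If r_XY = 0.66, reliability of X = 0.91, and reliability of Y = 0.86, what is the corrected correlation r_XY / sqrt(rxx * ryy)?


r_corrected = rxy / sqrt(rxx * ryy)
= 0.66 / sqrt(0.91 * 0.86)
= 0.66 / sqrt(0.7826)
= 0.66 / 0.884647
r_corrected = 0.7461

0.7461


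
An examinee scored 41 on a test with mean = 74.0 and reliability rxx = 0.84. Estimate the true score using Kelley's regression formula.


T_est = rxx * X + (1 - rxx) * mean
T_est = 0.84 * 41 + 0.16 * 74.0
T_est = 34.44 + 11.84
T_est = 46.28

46.28


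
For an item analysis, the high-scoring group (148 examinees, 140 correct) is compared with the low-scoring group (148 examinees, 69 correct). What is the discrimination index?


p_upper = 140/148 = 0.9459
p_lower = 69/148 = 0.4662
D = 0.9459 - 0.4662 = 0.4797

0.4797


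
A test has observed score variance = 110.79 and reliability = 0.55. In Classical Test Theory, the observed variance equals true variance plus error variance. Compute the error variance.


var_true = rxx * var_obs = 0.55 * 110.79 = 60.9345
var_error = var_obs - var_true
var_error = 110.79 - 60.9345
var_error = 49.8555

49.8555


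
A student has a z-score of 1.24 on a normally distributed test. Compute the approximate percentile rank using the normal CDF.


CDF(z) = 0.5 * (1 + erf(z/sqrt(2)))
erf(0.8768) = 0.785
CDF = 0.8925
Percentile rank = 0.8925 * 100 = 89.25

89.25


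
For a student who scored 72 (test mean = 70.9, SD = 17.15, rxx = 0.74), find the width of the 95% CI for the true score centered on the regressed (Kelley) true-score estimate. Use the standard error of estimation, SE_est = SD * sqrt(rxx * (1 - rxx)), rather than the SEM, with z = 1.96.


True score estimate = 0.74*72 + 0.26*70.9 = 71.714
SE_est = SD * sqrt(rxx * (1 - rxx)) = 17.15 * sqrt(0.74 * 0.26) = 17.15 * sqrt(0.1924) = 7.522577
CI = T_est +/- z * SE_est, so width = 2 * z * SE_est = 2 * 1.96 * 7.522577
Width = 29.4885

29.4885


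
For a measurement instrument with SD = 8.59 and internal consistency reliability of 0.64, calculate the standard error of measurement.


SEM = SD * sqrt(1 - rxx)
SEM = 8.59 * sqrt(1 - 0.64)
SEM = 8.59 * sqrt(0.36) = 8.59 * 0.6
SEM = 5.154

5.154


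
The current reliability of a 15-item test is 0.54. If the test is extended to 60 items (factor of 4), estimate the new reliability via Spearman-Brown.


r_new = (n * rxx) / (1 + (n-1) * rxx)
r_new = (4 * 0.54) / (1 + 3 * 0.54)
r_new = 2.16 / 2.62
r_new = 0.8244

0.8244


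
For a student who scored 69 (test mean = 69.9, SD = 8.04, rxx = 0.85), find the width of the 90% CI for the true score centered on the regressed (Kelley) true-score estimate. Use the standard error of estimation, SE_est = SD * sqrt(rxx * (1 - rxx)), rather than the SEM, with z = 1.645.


True score estimate = 0.85*69 + 0.15*69.9 = 69.135
SE_est = SD * sqrt(rxx * (1 - rxx)) = 8.04 * sqrt(0.85 * 0.15) = 8.04 * sqrt(0.1275) = 2.870854
CI = T_est +/- z * SE_est, so width = 2 * z * SE_est = 2 * 1.645 * 2.870854
Width = 9.4451

9.4451


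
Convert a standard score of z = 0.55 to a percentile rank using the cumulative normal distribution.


CDF(z) = 0.5 * (1 + erf(z/sqrt(2)))
erf(0.3889) = 0.4177
CDF = 0.7088
Percentile rank = 0.7088 * 100 = 70.88

70.88


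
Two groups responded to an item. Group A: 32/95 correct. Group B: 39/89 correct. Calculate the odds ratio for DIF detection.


Odds_A = 32/63 = 0.5079
Odds_B = 39/50 = 0.78
OR = Odds_A / Odds_B = 0.5079 / 0.78
Exactly, OR = (32 * 50) / (63 * 39) = 1600 / 2457
OR = 0.6512

0.6512


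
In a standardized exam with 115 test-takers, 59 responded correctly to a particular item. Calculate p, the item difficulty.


Item difficulty p = number correct / total examinees
p = 59 / 115
p = 0.513

0.513


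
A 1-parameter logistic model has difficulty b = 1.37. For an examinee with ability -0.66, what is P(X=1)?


theta - b = -0.66 - 1.37 = -2.03
exp(-(theta - b)) = exp(2.03) = 7.6141
P = 1 / (1 + 7.6141)
P = 0.1161

0.1161


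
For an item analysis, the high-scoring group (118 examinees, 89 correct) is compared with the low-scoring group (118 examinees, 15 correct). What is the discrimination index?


p_upper = 89/118 = 0.7542
p_lower = 15/118 = 0.1271
D = 0.7542 - 0.1271 = 0.6271

0.6271


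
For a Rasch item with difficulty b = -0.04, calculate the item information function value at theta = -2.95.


P = 1/(1+exp(-(-2.95--0.04))) = 0.0517
I = P*(1-P) = 0.0517 * 0.9483
I = 0.049

0.049


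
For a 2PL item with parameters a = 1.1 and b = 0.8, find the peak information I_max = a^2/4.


For 2PL, max info at theta = b = 0.8
I_max = a^2 / 4 = 1.1^2 / 4
= 1.21 / 4
I_max = 0.3025

0.3025


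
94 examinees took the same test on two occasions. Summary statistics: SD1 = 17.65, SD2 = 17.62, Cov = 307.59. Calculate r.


r = cov(X,Y) / (SD_X * SD_Y)
r = 307.59 / (17.65 * 17.62)
r = 307.59 / 310.993
r = 0.9891

0.9891


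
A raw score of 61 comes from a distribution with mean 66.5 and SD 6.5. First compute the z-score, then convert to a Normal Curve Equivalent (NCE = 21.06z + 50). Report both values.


z = (X - mean) / SD = (61 - 66.5) / 6.5
z = -5.5 / 6.5
z = -0.8462
NCE = NCE = 21.06z + 50
Carry z at full precision (z = -5.5 / 6.5) into the conversion:
NCE = 21.06 * (-5.5 / 6.5) + 50 = -115.83 / 6.5 + 50
NCE = -17.82 + 50
NCE = 32.18

32.18


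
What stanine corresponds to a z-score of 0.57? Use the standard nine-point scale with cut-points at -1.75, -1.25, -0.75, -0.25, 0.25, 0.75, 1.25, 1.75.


Stanine boundaries: [-1.75, -1.25, -0.75, -0.25, 0.25, 0.75, 1.25, 1.75]
z = 0.57
Check each boundary:
  z >= -1.75 -> could be stanine 2
  z >= -1.25 -> could be stanine 3
  z >= -0.75 -> could be stanine 4
  z >= -0.25 -> could be stanine 5
  z >= 0.25 -> could be stanine 6
  z < 0.75
  z < 1.25
  z < 1.75
Highest qualifying boundary gives stanine = 6

6


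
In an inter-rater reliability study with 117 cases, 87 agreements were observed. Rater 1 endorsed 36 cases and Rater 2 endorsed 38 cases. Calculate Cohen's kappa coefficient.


P_o = 87/117 = 0.74359
P_e = (36*38 + 81*79) / 13689 = 0.56739
kappa = (P_o - P_e) / (1 - P_e)
kappa = (0.74359 - 0.56739) / (1 - 0.56739)
kappa = 0.4073

0.4073


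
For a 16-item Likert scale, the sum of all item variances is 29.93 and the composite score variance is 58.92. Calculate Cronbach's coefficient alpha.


alpha = (k/(k-1)) * (1 - sum(si^2)/s_total^2)
= (16/15) * (1 - 29.93/58.92)
alpha = 0.5248

0.5248


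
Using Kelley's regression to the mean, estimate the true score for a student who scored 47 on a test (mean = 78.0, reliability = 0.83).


T_est = rxx * X + (1 - rxx) * mean
T_est = 0.83 * 47 + 0.17 * 78.0
T_est = 39.01 + 13.26
T_est = 52.27

52.27


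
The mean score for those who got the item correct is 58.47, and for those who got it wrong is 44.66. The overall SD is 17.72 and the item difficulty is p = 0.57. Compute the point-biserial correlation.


q = 1 - p = 0.43
rpb = ((M1 - M0) / SD) * sqrt(p * q)
rpb = ((58.47 - 44.66) / 17.72) * sqrt(0.57 * 0.43)
rpb = 0.3858

0.3858


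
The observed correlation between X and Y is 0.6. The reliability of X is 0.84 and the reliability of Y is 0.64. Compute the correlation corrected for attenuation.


r_corrected = rxy / sqrt(rxx * ryy)
= 0.6 / sqrt(0.84 * 0.64)
= 0.6 / sqrt(0.5376)
= 0.6 / 0.733212
r_corrected = 0.8183

0.8183


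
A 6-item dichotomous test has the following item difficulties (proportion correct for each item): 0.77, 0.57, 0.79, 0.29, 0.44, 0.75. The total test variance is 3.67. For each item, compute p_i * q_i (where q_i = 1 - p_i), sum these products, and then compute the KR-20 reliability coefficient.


For each item, compute p_i * q_i:
  Item 1: 0.77 * 0.23 = 0.1771
  Item 2: 0.57 * 0.43 = 0.2451
  Item 3: 0.79 * 0.21 = 0.1659
  Item 4: 0.29 * 0.71 = 0.2059
  Item 5: 0.44 * 0.56 = 0.2464
  Item 6: 0.75 * 0.25 = 0.1875
Sum(p_i * q_i) = 0.1771 + 0.2451 + 0.1659 + 0.2059 + 0.2464 + 0.1875 = 1.2279
KR-20 = (k/(k-1)) * (1 - Sum(p_i*q_i) / Var_total)
= (6/5) * (1 - 1.2279/3.67)
= 1.2 * 0.6654
KR-20 = 0.7985

0.7985


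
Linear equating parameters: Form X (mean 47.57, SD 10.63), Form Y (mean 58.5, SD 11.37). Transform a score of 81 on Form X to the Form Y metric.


slope = SD_Y / SD_X = 11.37 / 10.63 ~ 1.0696
intercept = mean_Y - slope * mean_X = 58.5 - (11.37 / 10.63) * 47.57 ~ 7.6184
Y = slope * X + intercept. To avoid rounding drift from the rounded slope/intercept, evaluate the equivalent form Y = mean_Y + SD_Y * (X - mean_X) / SD_X at full precision:
Y = 58.5 + 11.37 * (81 - 47.57) / 10.63
Y = 58.5 + 11.37 * 33.43 / 10.63
Y = 58.5 + 380.0991 / 10.63
Y = 58.5 + 35.7572
Y = 94.2572

94.2572


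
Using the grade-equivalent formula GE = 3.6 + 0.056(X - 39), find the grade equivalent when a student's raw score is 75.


raw - median = 75 - 39 = 36
slope * diff = 0.056 * 36 = 2.016
GE = 3.6 + 2.016
GE = 5.616

5.616


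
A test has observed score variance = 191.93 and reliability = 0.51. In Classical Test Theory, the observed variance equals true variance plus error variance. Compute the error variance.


var_true = rxx * var_obs = 0.51 * 191.93 = 97.8843
var_error = var_obs - var_true
var_error = 191.93 - 97.8843
var_error = 94.0457

94.0457


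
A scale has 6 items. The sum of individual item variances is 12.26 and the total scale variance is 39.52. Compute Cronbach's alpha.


alpha = (k/(k-1)) * (1 - sum(si^2)/s_total^2)
= (6/5) * (1 - 12.26/39.52)
alpha = 0.8277

0.8277


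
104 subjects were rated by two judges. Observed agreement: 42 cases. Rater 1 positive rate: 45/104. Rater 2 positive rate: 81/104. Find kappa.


P_o = 42/104 = 0.403846
P_e = (45*81 + 59*23) / 10816 = 0.462463
kappa = (P_o - P_e) / (1 - P_e)
kappa = (0.403846 - 0.462463) / (1 - 0.462463)
kappa = -0.109

-0.109


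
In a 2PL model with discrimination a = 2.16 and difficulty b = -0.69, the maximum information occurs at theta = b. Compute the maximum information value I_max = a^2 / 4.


For 2PL, max info at theta = b = -0.69
I_max = a^2 / 4 = 2.16^2 / 4
= 4.6656 / 4
I_max = 1.1664

1.1664


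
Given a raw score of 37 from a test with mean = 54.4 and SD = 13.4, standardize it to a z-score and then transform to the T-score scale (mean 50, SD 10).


z = (X - mean) / SD = (37 - 54.4) / 13.4
z = -17.4 / 13.4
z = -1.2985
T-score = T = 50 + 10z
Carry z at full precision (z = -17.4 / 13.4) into the conversion:
T-score = 50 + 10 * (-17.4 / 13.4) = 50 + -174 / 13.4
T-score = 50 + -12.9851
T-score = 37.0149

37.0149


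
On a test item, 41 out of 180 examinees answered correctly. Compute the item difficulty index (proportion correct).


Item difficulty p = number correct / total examinees
p = 41 / 180
p = 0.2278

0.2278


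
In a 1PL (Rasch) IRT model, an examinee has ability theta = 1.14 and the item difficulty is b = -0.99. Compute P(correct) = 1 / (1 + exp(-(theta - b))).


theta - b = 1.14 - -0.99 = 2.13
exp(-(theta - b)) = exp(-2.13) = 0.1188
P = 1 / (1 + 0.1188)
P = 0.8938

0.8938


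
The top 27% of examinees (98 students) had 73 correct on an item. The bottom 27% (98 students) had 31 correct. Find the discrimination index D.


p_upper = 73/98 = 0.7449
p_lower = 31/98 = 0.3163
D = 0.7449 - 0.3163 = 0.4286

0.4286


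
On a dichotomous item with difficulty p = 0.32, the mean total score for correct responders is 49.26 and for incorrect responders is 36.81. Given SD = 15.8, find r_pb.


q = 1 - p = 0.68
rpb = ((M1 - M0) / SD) * sqrt(p * q)
rpb = ((49.26 - 36.81) / 15.8) * sqrt(0.32 * 0.68)
rpb = 0.3676

0.3676


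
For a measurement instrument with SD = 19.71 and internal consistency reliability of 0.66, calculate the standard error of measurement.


SEM = SD * sqrt(1 - rxx)
SEM = 19.71 * sqrt(1 - 0.66)
SEM = 19.71 * sqrt(0.34) = 19.71 * 0.583095
SEM = 11.4928

11.4928


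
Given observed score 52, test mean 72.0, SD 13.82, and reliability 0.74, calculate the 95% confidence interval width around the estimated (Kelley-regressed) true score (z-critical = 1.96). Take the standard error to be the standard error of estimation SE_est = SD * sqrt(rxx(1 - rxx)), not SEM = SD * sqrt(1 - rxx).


True score estimate = 0.74*52 + 0.26*72.0 = 57.2
SE_est = SD * sqrt(rxx * (1 - rxx)) = 13.82 * sqrt(0.74 * 0.26) = 13.82 * sqrt(0.1924) = 6.061925
CI = T_est +/- z * SE_est, so width = 2 * z * SE_est = 2 * 1.96 * 6.061925
Width = 23.7627

23.7627


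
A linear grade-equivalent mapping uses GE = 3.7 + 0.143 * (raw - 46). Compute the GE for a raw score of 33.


raw - median = 33 - 46 = -13
slope * diff = 0.143 * -13 = -1.859
GE = 3.7 + -1.859
GE = 1.841

1.841


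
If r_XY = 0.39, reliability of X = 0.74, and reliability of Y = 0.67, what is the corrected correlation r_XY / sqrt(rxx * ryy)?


r_corrected = rxy / sqrt(rxx * ryy)
= 0.39 / sqrt(0.74 * 0.67)
= 0.39 / sqrt(0.4958)
= 0.39 / 0.704131
r_corrected = 0.5539

0.5539


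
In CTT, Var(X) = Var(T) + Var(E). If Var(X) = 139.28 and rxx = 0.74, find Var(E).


var_true = rxx * var_obs = 0.74 * 139.28 = 103.0672
var_error = var_obs - var_true
var_error = 139.28 - 103.0672
var_error = 36.2128

36.2128


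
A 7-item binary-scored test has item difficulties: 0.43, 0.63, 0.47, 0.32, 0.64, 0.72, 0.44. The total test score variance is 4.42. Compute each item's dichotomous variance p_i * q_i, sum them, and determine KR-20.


For each item, compute p_i * q_i:
  Item 1: 0.43 * 0.57 = 0.2451
  Item 2: 0.63 * 0.37 = 0.2331
  Item 3: 0.47 * 0.53 = 0.2491
  Item 4: 0.32 * 0.68 = 0.2176
  Item 5: 0.64 * 0.36 = 0.2304
  Item 6: 0.72 * 0.28 = 0.2016
  Item 7: 0.44 * 0.56 = 0.2464
Sum(p_i * q_i) = 0.2451 + 0.2331 + 0.2491 + 0.2176 + 0.2304 + 0.2016 + 0.2464 = 1.6233
KR-20 = (k/(k-1)) * (1 - Sum(p_i*q_i) / Var_total)
= (7/6) * (1 - 1.6233/4.42)
= 1.1667 * 0.6327
KR-20 = 0.7382

0.7382


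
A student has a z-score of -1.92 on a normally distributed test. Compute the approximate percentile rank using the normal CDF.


CDF(z) = 0.5 * (1 + erf(z/sqrt(2)))
erf(-1.3576) = -0.9451
CDF = 0.0274
Percentile rank = 0.0274 * 100 = 2.74

2.74


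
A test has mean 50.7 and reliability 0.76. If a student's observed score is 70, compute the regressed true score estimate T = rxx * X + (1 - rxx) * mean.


T_est = rxx * X + (1 - rxx) * mean
T_est = 0.76 * 70 + 0.24 * 50.7
T_est = 53.2 + 12.168
T_est = 65.368

65.368


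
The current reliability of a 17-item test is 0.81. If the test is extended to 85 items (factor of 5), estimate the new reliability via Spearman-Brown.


r_new = (n * rxx) / (1 + (n-1) * rxx)
r_new = (5 * 0.81) / (1 + 4 * 0.81)
r_new = 4.05 / 4.24
r_new = 0.9552

0.9552


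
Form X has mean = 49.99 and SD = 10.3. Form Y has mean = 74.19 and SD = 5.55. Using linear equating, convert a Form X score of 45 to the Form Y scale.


slope = SD_Y / SD_X = 5.55 / 10.3 ~ 0.5388
intercept = mean_Y - slope * mean_X = 74.19 - (5.55 / 10.3) * 49.99 ~ 47.2536
Y = slope * X + intercept. To avoid rounding drift from the rounded slope/intercept, evaluate the equivalent form Y = mean_Y + SD_Y * (X - mean_X) / SD_X at full precision:
Y = 74.19 + 5.55 * (45 - 49.99) / 10.3
Y = 74.19 - 5.55 * 4.99 / 10.3
Y = 74.19 - 27.6945 / 10.3
Y = 74.19 - 2.6888
Y = 71.5012

71.5012


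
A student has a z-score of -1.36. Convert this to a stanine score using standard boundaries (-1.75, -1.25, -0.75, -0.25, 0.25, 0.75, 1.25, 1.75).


Stanine boundaries: [-1.75, -1.25, -0.75, -0.25, 0.25, 0.75, 1.25, 1.75]
z = -1.36
Check each boundary:
  z >= -1.75 -> could be stanine 2
  z < -1.25
  z < -0.75
  z < -0.25
  z < 0.25
  z < 0.75
  z < 1.25
  z < 1.75
Highest qualifying boundary gives stanine = 2

2


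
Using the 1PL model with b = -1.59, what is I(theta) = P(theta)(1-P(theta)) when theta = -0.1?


P = 1/(1+exp(-(-0.1--1.59))) = 0.8161
I = P*(1-P) = 0.8161 * 0.1839
I = 0.1501

0.1501


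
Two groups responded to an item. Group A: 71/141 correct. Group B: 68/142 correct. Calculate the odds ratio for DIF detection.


Odds_A = 71/70 = 1.0143
Odds_B = 68/74 = 0.9189
OR = Odds_A / Odds_B = 1.0143 / 0.9189
Exactly, OR = (71 * 74) / (70 * 68) = 5254 / 4760
OR = 1.1038

1.1038


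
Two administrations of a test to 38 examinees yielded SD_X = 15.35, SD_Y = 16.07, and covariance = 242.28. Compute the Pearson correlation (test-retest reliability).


r = cov(X,Y) / (SD_X * SD_Y)
r = 242.28 / (15.35 * 16.07)
r = 242.28 / 246.6745
r = 0.9822

0.9822


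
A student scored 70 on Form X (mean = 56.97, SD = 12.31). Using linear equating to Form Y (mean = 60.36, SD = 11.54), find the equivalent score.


slope = SD_Y / SD_X = 11.54 / 12.31 ~ 0.9374
intercept = mean_Y - slope * mean_X = 60.36 - (11.54 / 12.31) * 56.97 ~ 6.9535
Y = slope * X + intercept. To avoid rounding drift from the rounded slope/intercept, evaluate the equivalent form Y = mean_Y + SD_Y * (X - mean_X) / SD_X at full precision:
Y = 60.36 + 11.54 * (70 - 56.97) / 12.31
Y = 60.36 + 11.54 * 13.03 / 12.31
Y = 60.36 + 150.3662 / 12.31
Y = 60.36 + 12.215
Y = 72.575

72.575


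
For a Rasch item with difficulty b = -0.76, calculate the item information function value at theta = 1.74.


P = 1/(1+exp(-(1.74--0.76))) = 0.9241
I = P*(1-P) = 0.9241 * 0.0759
I = 0.0701

0.0701


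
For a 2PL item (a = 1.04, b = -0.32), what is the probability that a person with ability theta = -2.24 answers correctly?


a*(theta - b) = 1.04 * (-2.24 - -0.32) = -1.9968
exp(--1.9968) = 7.3654
P = 1 / (1 + 7.3654)
P = 0.1195

0.1195


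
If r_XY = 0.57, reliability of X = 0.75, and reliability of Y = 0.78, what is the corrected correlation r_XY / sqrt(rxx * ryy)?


r_corrected = rxy / sqrt(rxx * ryy)
= 0.57 / sqrt(0.75 * 0.78)
= 0.57 / sqrt(0.585)
= 0.57 / 0.764853
r_corrected = 0.7452

0.7452


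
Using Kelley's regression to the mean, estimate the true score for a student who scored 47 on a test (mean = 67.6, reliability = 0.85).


T_est = rxx * X + (1 - rxx) * mean
T_est = 0.85 * 47 + 0.15 * 67.6
T_est = 39.95 + 10.14
T_est = 50.09

50.09


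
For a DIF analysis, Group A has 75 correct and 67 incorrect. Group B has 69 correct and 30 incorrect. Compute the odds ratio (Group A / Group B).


Odds_A = 75/67 = 1.1194
Odds_B = 69/30 = 2.3
OR = Odds_A / Odds_B = 1.1194 / 2.3
Exactly, OR = (75 * 30) / (67 * 69) = 2250 / 4623
OR = 0.4867

0.4867


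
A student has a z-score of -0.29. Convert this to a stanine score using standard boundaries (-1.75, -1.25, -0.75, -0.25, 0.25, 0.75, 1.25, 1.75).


Stanine boundaries: [-1.75, -1.25, -0.75, -0.25, 0.25, 0.75, 1.25, 1.75]
z = -0.29
Check each boundary:
  z >= -1.75 -> could be stanine 2
  z >= -1.25 -> could be stanine 3
  z >= -0.75 -> could be stanine 4
  z < -0.25
  z < 0.25
  z < 0.75
  z < 1.25
  z < 1.75
Highest qualifying boundary gives stanine = 4

4


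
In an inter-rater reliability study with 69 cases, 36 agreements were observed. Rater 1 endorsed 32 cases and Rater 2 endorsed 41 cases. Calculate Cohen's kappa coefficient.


P_o = 36/69 = 0.521739
P_e = (32*41 + 37*28) / 4761 = 0.493174
kappa = (P_o - P_e) / (1 - P_e)
kappa = (0.521739 - 0.493174) / (1 - 0.493174)
kappa = 0.0564

0.0564


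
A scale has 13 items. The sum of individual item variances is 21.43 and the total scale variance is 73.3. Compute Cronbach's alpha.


alpha = (k/(k-1)) * (1 - sum(si^2)/s_total^2)
= (13/12) * (1 - 21.43/73.3)
alpha = 0.7666

0.7666


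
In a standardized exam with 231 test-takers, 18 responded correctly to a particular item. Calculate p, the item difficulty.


Item difficulty p = number correct / total examinees
p = 18 / 231
p = 0.0779

0.0779


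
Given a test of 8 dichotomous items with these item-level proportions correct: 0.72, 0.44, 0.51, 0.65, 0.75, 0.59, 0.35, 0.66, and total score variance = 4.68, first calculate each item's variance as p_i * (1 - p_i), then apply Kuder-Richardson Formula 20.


For each item, compute p_i * q_i:
  Item 1: 0.72 * 0.28 = 0.2016
  Item 2: 0.44 * 0.56 = 0.2464
  Item 3: 0.51 * 0.49 = 0.2499
  Item 4: 0.65 * 0.35 = 0.2275
  Item 5: 0.75 * 0.25 = 0.1875
  Item 6: 0.59 * 0.41 = 0.2419
  Item 7: 0.35 * 0.65 = 0.2275
  Item 8: 0.66 * 0.34 = 0.2244
Sum(p_i * q_i) = 0.2016 + 0.2464 + 0.2499 + 0.2275 + 0.1875 + 0.2419 + 0.2275 + 0.2244 = 1.8067
KR-20 = (k/(k-1)) * (1 - Sum(p_i*q_i) / Var_total)
= (8/7) * (1 - 1.8067/4.68)
= 1.1429 * 0.614
KR-20 = 0.7017

0.7017


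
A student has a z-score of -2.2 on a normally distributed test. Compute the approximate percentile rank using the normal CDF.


CDF(z) = 0.5 * (1 + erf(z/sqrt(2)))
erf(-1.5556) = -0.9722
CDF = 0.0139
Percentile rank = 0.0139 * 100 = 1.39

1.39


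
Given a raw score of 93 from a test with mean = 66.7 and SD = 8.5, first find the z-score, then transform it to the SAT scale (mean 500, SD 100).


z = (X - mean) / SD = (93 - 66.7) / 8.5
z = 26.3 / 8.5
z = 3.0941
SAT-scale = SAT = 500 + 100z
Carry z at full precision (z = 26.3 / 8.5) into the conversion:
SAT-scale = 500 + 100 * (26.3 / 8.5) = 500 + 2630 / 8.5
SAT-scale = 500 + 309.4118
SAT-scale = 809.4118

809.4118


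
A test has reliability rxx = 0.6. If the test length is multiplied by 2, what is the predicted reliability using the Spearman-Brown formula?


r_new = (n * rxx) / (1 + (n-1) * rxx)
r_new = (2 * 0.6) / (1 + 1 * 0.6)
r_new = 1.2 / 1.6
r_new = 0.75

0.75


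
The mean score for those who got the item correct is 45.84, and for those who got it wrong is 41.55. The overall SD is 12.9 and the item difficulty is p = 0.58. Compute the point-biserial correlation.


q = 1 - p = 0.42
rpb = ((M1 - M0) / SD) * sqrt(p * q)
rpb = ((45.84 - 41.55) / 12.9) * sqrt(0.58 * 0.42)
rpb = 0.1641

0.1641


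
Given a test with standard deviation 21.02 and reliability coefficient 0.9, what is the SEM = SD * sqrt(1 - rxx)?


SEM = SD * sqrt(1 - rxx)
SEM = 21.02 * sqrt(1 - 0.9)
SEM = 21.02 * sqrt(0.1) = 21.02 * 0.316228
SEM = 6.6471

6.6471


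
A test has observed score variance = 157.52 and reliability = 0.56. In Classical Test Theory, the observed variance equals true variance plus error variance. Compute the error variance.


var_true = rxx * var_obs = 0.56 * 157.52 = 88.2112
var_error = var_obs - var_true
var_error = 157.52 - 88.2112
var_error = 69.3088

69.3088


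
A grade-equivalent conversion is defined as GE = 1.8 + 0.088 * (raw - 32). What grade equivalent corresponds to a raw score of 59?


raw - median = 59 - 32 = 27
slope * diff = 0.088 * 27 = 2.376
GE = 1.8 + 2.376
GE = 4.176

4.176


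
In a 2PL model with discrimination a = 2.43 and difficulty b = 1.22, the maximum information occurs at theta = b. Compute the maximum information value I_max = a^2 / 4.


For 2PL, max info at theta = b = 1.22
I_max = a^2 / 4 = 2.43^2 / 4
= 5.9049 / 4
I_max = 1.4762

1.4762


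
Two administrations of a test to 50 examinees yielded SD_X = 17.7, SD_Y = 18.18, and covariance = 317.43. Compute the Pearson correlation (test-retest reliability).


r = cov(X,Y) / (SD_X * SD_Y)
r = 317.43 / (17.7 * 18.18)
r = 317.43 / 321.786
r = 0.9865

0.9865


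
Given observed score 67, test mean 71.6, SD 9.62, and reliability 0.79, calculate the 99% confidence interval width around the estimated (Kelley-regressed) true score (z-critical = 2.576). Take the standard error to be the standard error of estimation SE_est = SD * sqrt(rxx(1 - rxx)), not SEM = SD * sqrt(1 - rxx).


True score estimate = 0.79*67 + 0.21*71.6 = 67.966
SE_est = SD * sqrt(rxx * (1 - rxx)) = 9.62 * sqrt(0.79 * 0.21) = 9.62 * sqrt(0.1659) = 3.918305
CI = T_est +/- z * SE_est, so width = 2 * z * SE_est = 2 * 2.576 * 3.918305
Width = 20.1871

20.1871


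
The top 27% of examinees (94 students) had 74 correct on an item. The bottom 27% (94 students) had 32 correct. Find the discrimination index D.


p_upper = 74/94 = 0.7872
p_lower = 32/94 = 0.3404
D = 0.7872 - 0.3404 = 0.4468

0.4468


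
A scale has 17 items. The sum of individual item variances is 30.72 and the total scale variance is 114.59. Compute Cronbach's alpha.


alpha = (k/(k-1)) * (1 - sum(si^2)/s_total^2)
= (17/16) * (1 - 30.72/114.59)
alpha = 0.7777

0.7777


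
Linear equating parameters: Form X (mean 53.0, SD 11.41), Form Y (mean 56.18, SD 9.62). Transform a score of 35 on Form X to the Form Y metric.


slope = SD_Y / SD_X = 9.62 / 11.41 ~ 0.8431
intercept = mean_Y - slope * mean_X = 56.18 - (9.62 / 11.41) * 53.0 ~ 11.4946
Y = slope * X + intercept. To avoid rounding drift from the rounded slope/intercept, evaluate the equivalent form Y = mean_Y + SD_Y * (X - mean_X) / SD_X at full precision:
Y = 56.18 + 9.62 * (35 - 53.0) / 11.41
Y = 56.18 - 9.62 * 18.0 / 11.41
Y = 56.18 - 173.16 / 11.41
Y = 56.18 - 15.1762
Y = 41.0038

41.0038


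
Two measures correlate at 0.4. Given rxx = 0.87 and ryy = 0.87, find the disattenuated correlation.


r_corrected = rxy / sqrt(rxx * ryy)
= 0.4 / sqrt(0.87 * 0.87)
= 0.4 / sqrt(0.7569)
= 0.4 / 0.87
r_corrected = 0.4598

0.4598


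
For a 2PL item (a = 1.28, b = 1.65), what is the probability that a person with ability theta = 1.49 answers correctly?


a*(theta - b) = 1.28 * (1.49 - 1.65) = -0.2048
exp(--0.2048) = 1.2273
P = 1 / (1 + 1.2273)
P = 0.449

0.449


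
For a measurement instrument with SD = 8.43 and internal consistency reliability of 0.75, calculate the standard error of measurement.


SEM = SD * sqrt(1 - rxx)
SEM = 8.43 * sqrt(1 - 0.75)
SEM = 8.43 * sqrt(0.25) = 8.43 * 0.5
SEM = 4.215

4.215


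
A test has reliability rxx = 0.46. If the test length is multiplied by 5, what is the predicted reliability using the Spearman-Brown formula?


r_new = (n * rxx) / (1 + (n-1) * rxx)
r_new = (5 * 0.46) / (1 + 4 * 0.46)
r_new = 2.3 / 2.84
r_new = 0.8099

0.8099


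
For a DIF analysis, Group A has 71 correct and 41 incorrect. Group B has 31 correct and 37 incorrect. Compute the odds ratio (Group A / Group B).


Odds_A = 71/41 = 1.7317
Odds_B = 31/37 = 0.8378
OR = Odds_A / Odds_B = 1.7317 / 0.8378
Exactly, OR = (71 * 37) / (41 * 31) = 2627 / 1271
OR = 2.0669

2.0669


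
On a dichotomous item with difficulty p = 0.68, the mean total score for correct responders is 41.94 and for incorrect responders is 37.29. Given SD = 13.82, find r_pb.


q = 1 - p = 0.32
rpb = ((M1 - M0) / SD) * sqrt(p * q)
rpb = ((41.94 - 37.29) / 13.82) * sqrt(0.68 * 0.32)
rpb = 0.157

0.157


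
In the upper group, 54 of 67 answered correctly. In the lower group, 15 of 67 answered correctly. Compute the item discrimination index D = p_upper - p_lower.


p_upper = 54/67 = 0.806
p_lower = 15/67 = 0.2239
D = 0.806 - 0.2239 = 0.5821

0.5821


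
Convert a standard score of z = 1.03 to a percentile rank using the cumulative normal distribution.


CDF(z) = 0.5 * (1 + erf(z/sqrt(2)))
erf(0.7283) = 0.697
CDF = 0.8485
Percentile rank = 0.8485 * 100 = 84.85

84.85


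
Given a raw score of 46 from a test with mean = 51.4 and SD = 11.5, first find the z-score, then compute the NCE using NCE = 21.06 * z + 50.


z = (X - mean) / SD = (46 - 51.4) / 11.5
z = -5.4 / 11.5
z = -0.4696
NCE = NCE = 21.06z + 50
Carry z at full precision (z = -5.4 / 11.5) into the conversion:
NCE = 21.06 * (-5.4 / 11.5) + 50 = -113.724 / 11.5 + 50
NCE = -9.889 + 50
NCE = 40.111

40.111


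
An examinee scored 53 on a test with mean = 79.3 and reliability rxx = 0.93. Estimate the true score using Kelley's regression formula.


T_est = rxx * X + (1 - rxx) * mean
T_est = 0.93 * 53 + 0.07 * 79.3
T_est = 49.29 + 5.551
T_est = 54.841

54.841


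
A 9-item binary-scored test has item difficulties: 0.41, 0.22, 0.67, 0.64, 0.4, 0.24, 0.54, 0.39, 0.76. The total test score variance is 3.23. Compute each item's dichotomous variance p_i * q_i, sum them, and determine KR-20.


For each item, compute p_i * q_i:
  Item 1: 0.41 * 0.59 = 0.2419
  Item 2: 0.22 * 0.78 = 0.1716
  Item 3: 0.67 * 0.33 = 0.2211
  Item 4: 0.64 * 0.36 = 0.2304
  Item 5: 0.4 * 0.6 = 0.24
  Item 6: 0.24 * 0.76 = 0.1824
  Item 7: 0.54 * 0.46 = 0.2484
  Item 8: 0.39 * 0.61 = 0.2379
  Item 9: 0.76 * 0.24 = 0.1824
Sum(p_i * q_i) = 0.2419 + 0.1716 + 0.2211 + 0.2304 + 0.24 + 0.1824 + 0.2484 + 0.2379 + 0.1824 = 1.9561
KR-20 = (k/(k-1)) * (1 - Sum(p_i*q_i) / Var_total)
= (9/8) * (1 - 1.9561/3.23)
= 1.125 * 0.3944
KR-20 = 0.4437

0.4437


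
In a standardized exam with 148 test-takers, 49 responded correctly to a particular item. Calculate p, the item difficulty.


Item difficulty p = number correct / total examinees
p = 49 / 148
p = 0.3311

0.3311


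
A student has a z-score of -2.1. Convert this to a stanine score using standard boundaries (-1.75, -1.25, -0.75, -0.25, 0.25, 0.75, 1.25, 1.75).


Stanine boundaries: [-1.75, -1.25, -0.75, -0.25, 0.25, 0.75, 1.25, 1.75]
z = -2.1
Check each boundary:
  z < -1.75
  z < -1.25
  z < -0.75
  z < -0.25
  z < 0.25
  z < 0.75
  z < 1.25
  z < 1.75
Highest qualifying boundary gives stanine = 1

1


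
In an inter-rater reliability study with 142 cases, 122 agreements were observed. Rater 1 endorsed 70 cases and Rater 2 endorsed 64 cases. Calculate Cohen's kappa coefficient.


P_o = 122/142 = 0.859155
P_e = (70*64 + 72*78) / 20164 = 0.500694
kappa = (P_o - P_e) / (1 - P_e)
kappa = (0.859155 - 0.500694) / (1 - 0.500694)
kappa = 0.7179

0.7179


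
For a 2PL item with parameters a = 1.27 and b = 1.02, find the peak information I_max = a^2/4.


For 2PL, max info at theta = b = 1.02
I_max = a^2 / 4 = 1.27^2 / 4
= 1.6129 / 4
I_max = 0.4032

0.4032


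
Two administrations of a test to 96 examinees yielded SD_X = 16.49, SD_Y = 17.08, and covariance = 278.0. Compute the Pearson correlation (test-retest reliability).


r = cov(X,Y) / (SD_X * SD_Y)
r = 278.0 / (16.49 * 17.08)
r = 278.0 / 281.6492
r = 0.987

0.987


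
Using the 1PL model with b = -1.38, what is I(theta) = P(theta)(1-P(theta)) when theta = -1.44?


P = 1/(1+exp(-(-1.44--1.38))) = 0.485
I = P*(1-P) = 0.485 * 0.515
I = 0.2498

0.2498


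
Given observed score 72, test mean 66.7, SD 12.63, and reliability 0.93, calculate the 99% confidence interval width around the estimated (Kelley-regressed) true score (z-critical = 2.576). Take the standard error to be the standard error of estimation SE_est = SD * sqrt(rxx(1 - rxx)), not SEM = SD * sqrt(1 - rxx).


True score estimate = 0.93*72 + 0.07*66.7 = 71.629
SE_est = SD * sqrt(rxx * (1 - rxx)) = 12.63 * sqrt(0.93 * 0.07) = 12.63 * sqrt(0.0651) = 3.222507
CI = T_est +/- z * SE_est, so width = 2 * z * SE_est = 2 * 2.576 * 3.222507
Width = 16.6024

16.6024


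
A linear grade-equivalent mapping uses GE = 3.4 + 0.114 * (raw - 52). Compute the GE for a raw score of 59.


raw - median = 59 - 52 = 7
slope * diff = 0.114 * 7 = 0.798
GE = 3.4 + 0.798
GE = 4.198

4.198


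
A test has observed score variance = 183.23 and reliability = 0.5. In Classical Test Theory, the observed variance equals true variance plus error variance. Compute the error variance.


var_true = rxx * var_obs = 0.5 * 183.23 = 91.615
var_error = var_obs - var_true
var_error = 183.23 - 91.615
var_error = 91.615

91.615


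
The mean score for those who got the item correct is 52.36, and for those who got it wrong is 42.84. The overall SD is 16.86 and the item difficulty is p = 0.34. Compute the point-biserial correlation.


q = 1 - p = 0.66
rpb = ((M1 - M0) / SD) * sqrt(p * q)
rpb = ((52.36 - 42.84) / 16.86) * sqrt(0.34 * 0.66)
rpb = 0.2675

0.2675


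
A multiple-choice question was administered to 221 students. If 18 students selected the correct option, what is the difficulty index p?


Item difficulty p = number correct / total examinees
p = 18 / 221
p = 0.0814

0.0814


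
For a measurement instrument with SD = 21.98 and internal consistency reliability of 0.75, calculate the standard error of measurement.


SEM = SD * sqrt(1 - rxx)
SEM = 21.98 * sqrt(1 - 0.75)
SEM = 21.98 * sqrt(0.25) = 21.98 * 0.5
SEM = 10.99

10.99


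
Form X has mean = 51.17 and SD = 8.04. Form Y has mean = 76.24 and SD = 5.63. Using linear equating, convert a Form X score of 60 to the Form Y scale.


slope = SD_Y / SD_X = 5.63 / 8.04 ~ 0.7002
intercept = mean_Y - slope * mean_X = 76.24 - (5.63 / 8.04) * 51.17 ~ 40.4083
Y = slope * X + intercept. To avoid rounding drift from the rounded slope/intercept, evaluate the equivalent form Y = mean_Y + SD_Y * (X - mean_X) / SD_X at full precision:
Y = 76.24 + 5.63 * (60 - 51.17) / 8.04
Y = 76.24 + 5.63 * 8.83 / 8.04
Y = 76.24 + 49.7129 / 8.04
Y = 76.24 + 6.1832
Y = 82.4232

82.4232


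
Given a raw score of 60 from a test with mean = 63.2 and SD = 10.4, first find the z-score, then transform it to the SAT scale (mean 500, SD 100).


z = (X - mean) / SD = (60 - 63.2) / 10.4
z = -3.2 / 10.4
z = -0.3077
SAT-scale = SAT = 500 + 100z
Carry z at full precision (z = -3.2 / 10.4) into the conversion:
SAT-scale = 500 + 100 * (-3.2 / 10.4) = 500 + -320 / 10.4
SAT-scale = 500 + -30.7692
SAT-scale = 469.2308

469.2308


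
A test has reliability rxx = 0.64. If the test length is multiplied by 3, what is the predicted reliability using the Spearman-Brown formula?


r_new = (n * rxx) / (1 + (n-1) * rxx)
r_new = (3 * 0.64) / (1 + 2 * 0.64)
r_new = 1.92 / 2.28
r_new = 0.8421

0.8421


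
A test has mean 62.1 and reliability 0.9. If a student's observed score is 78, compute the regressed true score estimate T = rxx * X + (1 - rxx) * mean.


T_est = rxx * X + (1 - rxx) * mean
T_est = 0.9 * 78 + 0.1 * 62.1
T_est = 70.2 + 6.21
T_est = 76.41

76.41
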